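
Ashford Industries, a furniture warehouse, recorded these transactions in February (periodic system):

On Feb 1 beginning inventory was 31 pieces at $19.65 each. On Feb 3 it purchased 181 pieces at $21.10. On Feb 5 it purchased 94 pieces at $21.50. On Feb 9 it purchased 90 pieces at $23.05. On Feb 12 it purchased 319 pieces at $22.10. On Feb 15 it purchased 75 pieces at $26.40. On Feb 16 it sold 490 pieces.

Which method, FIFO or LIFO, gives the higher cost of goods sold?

LIFO

FIFO COGS: 31 @ $19.65 + 181 @ $21.10 + 94 @ $21.50 + 90 @ $23.05 + 94 @ $22.10 = $10,601.15
LIFO COGS: 75 @ $26.40 + 319 @ $22.10 + 90 @ $23.05 + 6 @ $21.50 = $11,233.40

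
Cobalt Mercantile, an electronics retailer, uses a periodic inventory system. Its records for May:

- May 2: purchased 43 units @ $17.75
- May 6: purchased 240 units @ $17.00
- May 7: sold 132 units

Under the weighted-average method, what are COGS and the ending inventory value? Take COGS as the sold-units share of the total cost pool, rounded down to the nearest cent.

COGS = $2,259.04; ending inventory = $2,584.21

May 7, sell 132: 132/283 × $4,843.25 → $2,259.04
Ending inventory (cost pool remaining) = $2,584.21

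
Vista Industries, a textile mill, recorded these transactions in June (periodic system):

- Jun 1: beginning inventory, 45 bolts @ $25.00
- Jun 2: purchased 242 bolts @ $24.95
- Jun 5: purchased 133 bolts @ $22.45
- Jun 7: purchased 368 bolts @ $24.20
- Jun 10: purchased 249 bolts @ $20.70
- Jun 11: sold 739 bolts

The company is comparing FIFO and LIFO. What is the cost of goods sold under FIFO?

FIFO COGS: 45 @ $25.00 + 242 @ $24.95 + 133 @ $22.45 + 319 @ $24.20 = $17,868.55
LIFO COGS: 249 @ $20.70 + 368 @ $24.20 + 122 @ $22.45 = $16,798.80

COGS = $17,868.55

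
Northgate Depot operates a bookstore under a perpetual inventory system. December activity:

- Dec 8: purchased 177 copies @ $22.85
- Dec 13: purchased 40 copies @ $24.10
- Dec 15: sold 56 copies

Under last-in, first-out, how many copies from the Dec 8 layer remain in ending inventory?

Dec 15, 56 sold [LIFO — newest first]: 40 @ $24.10 + 16 @ $22.85 = $1,329.60
Ending inventory: 161 @ $22.85 = $3,678.85
Check: goods available $5,008.45 = COGS $1,329.60 + ending $3,678.85

161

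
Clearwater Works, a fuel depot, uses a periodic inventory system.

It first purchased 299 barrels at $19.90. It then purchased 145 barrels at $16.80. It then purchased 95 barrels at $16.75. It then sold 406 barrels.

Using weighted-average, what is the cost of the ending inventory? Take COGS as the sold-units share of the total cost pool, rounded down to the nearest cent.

Sale 1, sell 406: 406/539 × $9,977.35 → $7,515.40
Ending inventory (cost pool remaining) = $2,461.95

Ending inventory = $2,461.95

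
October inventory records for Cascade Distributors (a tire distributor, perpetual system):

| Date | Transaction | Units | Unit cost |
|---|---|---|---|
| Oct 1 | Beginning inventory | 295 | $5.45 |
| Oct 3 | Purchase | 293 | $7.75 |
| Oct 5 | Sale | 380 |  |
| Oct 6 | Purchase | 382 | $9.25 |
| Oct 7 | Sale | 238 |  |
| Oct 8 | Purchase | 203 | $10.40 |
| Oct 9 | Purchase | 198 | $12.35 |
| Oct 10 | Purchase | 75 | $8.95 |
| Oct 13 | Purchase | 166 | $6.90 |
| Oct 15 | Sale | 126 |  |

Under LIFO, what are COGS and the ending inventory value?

Oct 5, 380 sold [LIFO — newest first]: 293 @ $7.75 + 87 @ $5.45 = $2,744.90
Oct 7, 238 sold [LIFO — newest first]: 238 @ $9.25 = $2,201.50
Oct 15, 126 sold [LIFO — newest first]: 126 @ $6.90 = $869.40
Total COGS = $2,744.90 + $2,201.50 + $869.40 = $5,815.80
Ending inventory: 208 @ $5.45 + 144 @ $9.25 + 203 @ $10.40 + 198 @ $12.35 + 75 @ $8.95 + 40 @ $6.90 = $7,969.35

COGS = $5,815.80; ending inventory = $7,969.35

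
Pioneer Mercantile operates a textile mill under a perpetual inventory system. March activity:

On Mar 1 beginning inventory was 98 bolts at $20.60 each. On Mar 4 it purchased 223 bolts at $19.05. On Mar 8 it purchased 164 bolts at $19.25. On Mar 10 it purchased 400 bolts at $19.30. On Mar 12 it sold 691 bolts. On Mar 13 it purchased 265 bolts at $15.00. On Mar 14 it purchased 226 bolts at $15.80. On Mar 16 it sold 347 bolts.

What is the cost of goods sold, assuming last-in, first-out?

COGS = $18,682.15

Mar 12, 691 sold [LIFO — newest first]: 400 @ $19.30 + 164 @ $19.25 + 127 @ $19.05 = $13,296.35
Mar 16, 347 sold [LIFO — newest first]: 226 @ $15.80 + 121 @ $15.00 = $5,385.80
Total COGS = $13,296.35 + $5,385.80 = $18,682.15
Ending inventory: 98 @ $20.60 + 96 @ $19.05 + 144 @ $15.00 = $6,007.60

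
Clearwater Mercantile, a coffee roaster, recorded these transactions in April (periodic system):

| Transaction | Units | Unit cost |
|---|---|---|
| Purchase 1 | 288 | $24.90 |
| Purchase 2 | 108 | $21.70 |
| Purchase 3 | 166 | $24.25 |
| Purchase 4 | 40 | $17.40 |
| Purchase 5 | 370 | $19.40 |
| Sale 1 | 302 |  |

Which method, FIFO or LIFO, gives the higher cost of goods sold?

FIFO COGS: 288 @ $24.90 + 14 @ $21.70 = $7,475.00
LIFO COGS: 302 @ $19.40 = $5,858.80

FIFO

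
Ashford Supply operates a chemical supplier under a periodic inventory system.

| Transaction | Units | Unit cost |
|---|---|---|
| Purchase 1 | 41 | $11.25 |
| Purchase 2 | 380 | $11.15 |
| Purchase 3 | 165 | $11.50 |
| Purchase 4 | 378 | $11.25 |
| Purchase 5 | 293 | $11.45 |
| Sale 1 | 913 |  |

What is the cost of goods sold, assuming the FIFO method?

COGS = $10,274.50

Sale 1 (913) [FIFO — oldest first]: 41 @ $11.25 + 380 @ $11.15 + 165 @ $11.50 + 327 @ $11.25 = $10,274.50
Ending inventory: 51 @ $11.25 + 293 @ $11.45 = $3,928.60
Check: goods available $14,203.10 = COGS $10,274.50 + ending $3,928.60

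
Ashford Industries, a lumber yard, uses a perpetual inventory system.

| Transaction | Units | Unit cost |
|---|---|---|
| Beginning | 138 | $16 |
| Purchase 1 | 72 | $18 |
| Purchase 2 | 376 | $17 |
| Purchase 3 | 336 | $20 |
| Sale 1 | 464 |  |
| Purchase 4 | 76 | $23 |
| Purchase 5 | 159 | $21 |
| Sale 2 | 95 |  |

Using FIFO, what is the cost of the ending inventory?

Ending inventory = $12,266

Sale 1 (464) [FIFO — oldest first]: 138 @ $16 + 72 @ $18 + 254 @ $17 = $7,822
Sale 2 (95) [FIFO — oldest first]: 95 @ $17 = $1,615
Total COGS = $7,822 + $1,615 = $9,437
Ending inventory: 27 @ $17 + 336 @ $20 + 76 @ $23 + 159 @ $21 = $12,266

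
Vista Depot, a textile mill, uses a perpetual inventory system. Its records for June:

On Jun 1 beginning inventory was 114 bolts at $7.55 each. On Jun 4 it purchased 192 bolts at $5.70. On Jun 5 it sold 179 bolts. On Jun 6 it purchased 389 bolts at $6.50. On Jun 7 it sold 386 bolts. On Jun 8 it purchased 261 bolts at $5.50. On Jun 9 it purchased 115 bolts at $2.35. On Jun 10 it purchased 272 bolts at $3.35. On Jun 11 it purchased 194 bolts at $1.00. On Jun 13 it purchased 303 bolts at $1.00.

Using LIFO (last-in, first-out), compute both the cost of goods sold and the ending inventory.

Jun 5, 179 sold [LIFO — newest first]: 179 @ $5.70 = $1,020.30
Jun 7, 386 sold [LIFO — newest first]: 386 @ $6.50 = $2,509.00
Total COGS = $1,020.30 + $2,509.00 = $3,529.30
Ending inventory: 114 @ $7.55 + 13 @ $5.70 + 3 @ $6.50 + 261 @ $5.50 + 115 @ $2.35 + 272 @ $3.35 + 194 @ $1.00 + 303 @ $1.00 = $4,068.25

COGS = $3,529.30; ending inventory = $4,068.25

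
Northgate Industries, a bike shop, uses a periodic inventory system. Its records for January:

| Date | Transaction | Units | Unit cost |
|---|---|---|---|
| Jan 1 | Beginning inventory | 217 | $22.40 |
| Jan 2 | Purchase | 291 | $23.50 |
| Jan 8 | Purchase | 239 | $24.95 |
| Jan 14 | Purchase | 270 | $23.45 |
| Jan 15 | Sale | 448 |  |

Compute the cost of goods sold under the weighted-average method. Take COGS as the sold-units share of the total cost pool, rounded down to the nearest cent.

Jan 15, sell 448: 448/1017 × $23,993.85 → $10,569.56
Ending inventory (cost pool remaining) = $13,424.29

COGS = $10,569.56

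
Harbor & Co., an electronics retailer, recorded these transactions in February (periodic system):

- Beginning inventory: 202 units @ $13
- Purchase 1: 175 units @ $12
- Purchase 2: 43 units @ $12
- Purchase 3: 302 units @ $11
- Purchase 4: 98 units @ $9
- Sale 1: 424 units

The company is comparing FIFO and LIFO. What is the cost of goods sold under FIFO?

FIFO COGS: 202 @ $13 + 175 @ $12 + 43 @ $12 + 4 @ $11 = $5,286
LIFO COGS: 98 @ $9 + 302 @ $11 + 24 @ $12 = $4,492

COGS = $5,286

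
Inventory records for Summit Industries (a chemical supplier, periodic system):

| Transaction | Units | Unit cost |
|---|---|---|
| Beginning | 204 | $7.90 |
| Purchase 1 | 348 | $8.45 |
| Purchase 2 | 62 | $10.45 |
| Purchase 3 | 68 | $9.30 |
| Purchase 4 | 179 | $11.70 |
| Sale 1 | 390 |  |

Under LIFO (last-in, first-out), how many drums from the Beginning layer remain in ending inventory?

204

Sale 1 (390) [LIFO — newest first]: 179 @ $11.70 + 68 @ $9.30 + 62 @ $10.45 + 81 @ $8.45 = $4,059.05
Ending inventory: 204 @ $7.90 + 267 @ $8.45 = $3,867.75
Check: goods available $7,926.80 = COGS $4,059.05 + ending $3,867.75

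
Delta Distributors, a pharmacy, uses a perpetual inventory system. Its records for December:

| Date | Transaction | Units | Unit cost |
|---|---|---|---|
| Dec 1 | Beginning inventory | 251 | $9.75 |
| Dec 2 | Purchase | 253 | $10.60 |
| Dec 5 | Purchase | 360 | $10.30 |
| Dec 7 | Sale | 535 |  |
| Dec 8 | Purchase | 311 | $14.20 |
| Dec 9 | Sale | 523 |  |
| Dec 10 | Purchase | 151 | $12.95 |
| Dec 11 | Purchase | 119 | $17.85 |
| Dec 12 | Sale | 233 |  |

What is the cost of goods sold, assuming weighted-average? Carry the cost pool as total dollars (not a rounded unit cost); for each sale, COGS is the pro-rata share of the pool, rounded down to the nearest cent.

COGS = $15,143.37

After Dec 1: 251 on hand, pool $2,447.25 (≈ $9.7500 each)
After Dec 2: 504 on hand, pool $5,129.05 (≈ $10.1767 each)
After Dec 5: 864 on hand, pool $8,837.05 (≈ $10.2281 each)
Dec 7, sell 535: 535/864 × $8,837.05 → $5,472.01
After Dec 8: 640 on hand, pool $7,781.24 (≈ $12.1582 each)
Dec 9, sell 523: 523/640 × $7,781.24 → $6,358.73
After Dec 10: 268 on hand, pool $3,377.96 (≈ $12.6043 each)
After Dec 11: 387 on hand, pool $5,502.11 (≈ $14.2173 each)
Dec 12, sell 233: 233/387 × $5,502.11 → $3,312.63
Total COGS = $5,472.01 + $6,358.73 + $3,312.63 = $15,143.37
Ending inventory (cost pool remaining) = $2,189.48
Check: goods available $17,332.85 = COGS $15,143.37 + ending $2,189.48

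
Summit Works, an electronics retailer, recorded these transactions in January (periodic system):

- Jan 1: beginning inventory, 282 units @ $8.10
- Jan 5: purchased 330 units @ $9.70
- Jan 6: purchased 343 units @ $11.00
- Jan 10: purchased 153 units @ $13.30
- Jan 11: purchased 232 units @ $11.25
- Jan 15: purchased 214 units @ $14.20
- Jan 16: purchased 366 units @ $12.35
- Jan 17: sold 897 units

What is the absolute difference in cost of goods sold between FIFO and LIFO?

FIFO COGS: 282 @ $8.10 + 330 @ $9.70 + 285 @ $11.00 = $8,620.20
LIFO COGS: 366 @ $12.35 + 214 @ $14.20 + 232 @ $11.25 + 85 @ $13.30 = $11,299.40
Difference = |$8,620.20 − $11,299.40| = $2,679.20

$2,679.20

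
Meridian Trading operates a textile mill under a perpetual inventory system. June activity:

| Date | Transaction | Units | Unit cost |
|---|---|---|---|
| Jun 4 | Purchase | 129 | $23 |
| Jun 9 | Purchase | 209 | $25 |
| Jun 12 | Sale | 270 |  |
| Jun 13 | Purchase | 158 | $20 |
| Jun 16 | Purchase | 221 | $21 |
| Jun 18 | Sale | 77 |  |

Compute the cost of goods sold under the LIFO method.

COGS = $8,245

Jun 12, 270 sold [LIFO — newest first]: 209 @ $25 + 61 @ $23 = $6,628
Jun 18, 77 sold [LIFO — newest first]: 77 @ $21 = $1,617
Total COGS = $6,628 + $1,617 = $8,245
Ending inventory: 68 @ $23 + 158 @ $20 + 144 @ $21 = $7,748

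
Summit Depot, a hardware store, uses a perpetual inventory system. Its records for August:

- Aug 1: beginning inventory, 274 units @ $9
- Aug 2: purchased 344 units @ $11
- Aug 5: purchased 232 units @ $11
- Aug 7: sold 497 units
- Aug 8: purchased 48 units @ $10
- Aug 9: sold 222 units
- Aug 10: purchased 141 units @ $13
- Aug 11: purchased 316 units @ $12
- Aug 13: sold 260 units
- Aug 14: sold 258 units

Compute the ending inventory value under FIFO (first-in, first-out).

Ending inventory = $1,416

Aug 7, 497 sold [FIFO — oldest first]: 274 @ $9 + 223 @ $11 = $4,919
Aug 9, 222 sold [FIFO — oldest first]: 121 @ $11 + 101 @ $11 = $2,442
Aug 13, 260 sold [FIFO — oldest first]: 131 @ $11 + 48 @ $10 + 81 @ $13 = $2,974
Aug 14, 258 sold [FIFO — oldest first]: 60 @ $13 + 198 @ $12 = $3,156
Total COGS = $4,919 + $2,442 + $2,974 + $3,156 = $13,491
Ending inventory: 118 @ $12 = $1,416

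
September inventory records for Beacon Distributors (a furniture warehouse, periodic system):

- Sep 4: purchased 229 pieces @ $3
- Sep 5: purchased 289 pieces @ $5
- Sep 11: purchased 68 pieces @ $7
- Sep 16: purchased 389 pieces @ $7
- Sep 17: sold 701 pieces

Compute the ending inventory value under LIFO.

Sep 17, 701 sold [LIFO — newest first]: 389 @ $7 + 68 @ $7 + 244 @ $5 = $4,419
Ending inventory: 229 @ $3 + 45 @ $5 = $912
Check: goods available $5,331 = COGS $4,419 + ending $912

Ending inventory = $912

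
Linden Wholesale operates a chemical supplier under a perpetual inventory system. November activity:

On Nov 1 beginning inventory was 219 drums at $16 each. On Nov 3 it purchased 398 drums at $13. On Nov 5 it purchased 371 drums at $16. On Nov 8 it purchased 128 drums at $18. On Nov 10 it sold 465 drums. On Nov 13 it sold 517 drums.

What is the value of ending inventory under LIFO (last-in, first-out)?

Ending inventory = $2,144

Nov 10, 465 sold [LIFO — newest first]: 128 @ $18 + 337 @ $16 = $7,696
Nov 13, 517 sold [LIFO — newest first]: 34 @ $16 + 398 @ $13 + 85 @ $16 = $7,078
Total COGS = $7,696 + $7,078 = $14,774
Ending inventory: 134 @ $16 = $2,144
Check: goods available $16,918 = COGS $14,774 + ending $2,144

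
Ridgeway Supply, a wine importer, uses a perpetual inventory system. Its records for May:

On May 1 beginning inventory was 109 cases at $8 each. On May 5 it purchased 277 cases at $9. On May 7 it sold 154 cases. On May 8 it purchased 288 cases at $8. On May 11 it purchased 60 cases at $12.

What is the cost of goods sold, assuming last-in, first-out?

May 7, 154 sold [LIFO — newest first]: 154 @ $9 = $1,386
Ending inventory: 109 @ $8 + 123 @ $9 + 288 @ $8 + 60 @ $12 = $5,003
Check: goods available $6,389 = COGS $1,386 + ending $5,003

COGS = $1,386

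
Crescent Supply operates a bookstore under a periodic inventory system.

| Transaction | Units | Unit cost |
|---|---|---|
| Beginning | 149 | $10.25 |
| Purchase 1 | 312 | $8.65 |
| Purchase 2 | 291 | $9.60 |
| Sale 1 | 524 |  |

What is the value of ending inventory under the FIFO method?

Sale 1 (524) [FIFO — oldest first]: 149 @ $10.25 + 312 @ $8.65 + 63 @ $9.60 = $4,830.85
Ending inventory: 228 @ $9.60 = $2,188.80
Check: goods available $7,019.65 = COGS $4,830.85 + ending $2,188.80

Ending inventory = $2,188.80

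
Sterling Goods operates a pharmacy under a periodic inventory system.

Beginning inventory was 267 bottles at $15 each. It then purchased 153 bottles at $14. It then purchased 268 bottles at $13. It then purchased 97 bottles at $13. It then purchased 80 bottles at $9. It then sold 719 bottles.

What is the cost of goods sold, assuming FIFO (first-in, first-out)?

COGS = $10,034

Sale 1 (719) [FIFO — oldest first]: 267 @ $15 + 153 @ $14 + 268 @ $13 + 31 @ $13 = $10,034
Ending inventory: 66 @ $13 + 80 @ $9 = $1,578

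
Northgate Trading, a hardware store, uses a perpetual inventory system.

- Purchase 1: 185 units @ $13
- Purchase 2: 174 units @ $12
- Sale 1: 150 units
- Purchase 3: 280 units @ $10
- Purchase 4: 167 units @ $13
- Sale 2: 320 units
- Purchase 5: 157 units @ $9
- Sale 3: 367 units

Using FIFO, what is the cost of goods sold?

Sale 1 (150) [FIFO — oldest first]: 150 @ $13 = $1,950
Sale 2 (320) [FIFO — oldest first]: 35 @ $13 + 174 @ $12 + 111 @ $10 = $3,653
Sale 3 (367) [FIFO — oldest first]: 169 @ $10 + 167 @ $13 + 31 @ $9 = $4,140
Total COGS = $1,950 + $3,653 + $4,140 = $9,743
Ending inventory: 126 @ $9 = $1,134

COGS = $9,743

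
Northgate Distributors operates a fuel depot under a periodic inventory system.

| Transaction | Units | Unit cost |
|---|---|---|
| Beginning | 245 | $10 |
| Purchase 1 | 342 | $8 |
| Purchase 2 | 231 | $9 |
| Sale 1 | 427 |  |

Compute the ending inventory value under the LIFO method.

Ending inventory = $3,618

Sale 1 (427) [LIFO — newest first]: 231 @ $9 + 196 @ $8 = $3,647
Ending inventory: 245 @ $10 + 146 @ $8 = $3,618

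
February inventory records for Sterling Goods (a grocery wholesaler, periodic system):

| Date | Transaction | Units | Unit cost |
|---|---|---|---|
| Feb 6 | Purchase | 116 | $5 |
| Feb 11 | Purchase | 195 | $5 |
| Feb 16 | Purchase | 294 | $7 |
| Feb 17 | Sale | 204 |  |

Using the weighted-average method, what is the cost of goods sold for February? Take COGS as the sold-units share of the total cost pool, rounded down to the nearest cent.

Feb 17, sell 204: 204/605 × $3,613.00 → $1,218.26
Ending inventory (cost pool remaining) = $2,394.74

COGS = $1,218.26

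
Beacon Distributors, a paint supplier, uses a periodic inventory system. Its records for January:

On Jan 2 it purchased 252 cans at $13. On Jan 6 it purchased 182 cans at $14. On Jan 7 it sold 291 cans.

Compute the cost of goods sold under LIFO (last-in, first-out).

Jan 7, 291 sold [LIFO — newest first]: 182 @ $14 + 109 @ $13 = $3,965
Ending inventory: 143 @ $13 = $1,859

COGS = $3,965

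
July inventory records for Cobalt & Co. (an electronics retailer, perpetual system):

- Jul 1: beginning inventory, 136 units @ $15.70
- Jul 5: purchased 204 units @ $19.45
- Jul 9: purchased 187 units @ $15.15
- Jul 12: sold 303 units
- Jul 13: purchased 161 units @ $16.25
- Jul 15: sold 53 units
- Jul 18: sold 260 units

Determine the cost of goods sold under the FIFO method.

COGS = $10,382.30

Jul 12, 303 sold [FIFO — oldest first]: 136 @ $15.70 + 167 @ $19.45 = $5,383.35
Jul 15, 53 sold [FIFO — oldest first]: 37 @ $19.45 + 16 @ $15.15 = $962.05
Jul 18, 260 sold [FIFO — oldest first]: 171 @ $15.15 + 89 @ $16.25 = $4,036.90
Total COGS = $5,383.35 + $962.05 + $4,036.90 = $10,382.30
Ending inventory: 72 @ $16.25 = $1,170.00
Check: goods available $11,552.30 = COGS $10,382.30 + ending $1,170.00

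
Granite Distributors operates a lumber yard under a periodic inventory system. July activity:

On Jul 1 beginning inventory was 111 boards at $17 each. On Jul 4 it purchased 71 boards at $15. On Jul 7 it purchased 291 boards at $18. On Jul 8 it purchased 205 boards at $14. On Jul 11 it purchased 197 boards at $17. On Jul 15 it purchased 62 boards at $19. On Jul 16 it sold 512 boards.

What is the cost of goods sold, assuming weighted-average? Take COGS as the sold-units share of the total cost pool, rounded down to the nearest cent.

COGS = $8,517.12

Jul 16, sell 512: 512/937 × $15,587.00 → $8,517.12
Ending inventory (cost pool remaining) = $7,069.88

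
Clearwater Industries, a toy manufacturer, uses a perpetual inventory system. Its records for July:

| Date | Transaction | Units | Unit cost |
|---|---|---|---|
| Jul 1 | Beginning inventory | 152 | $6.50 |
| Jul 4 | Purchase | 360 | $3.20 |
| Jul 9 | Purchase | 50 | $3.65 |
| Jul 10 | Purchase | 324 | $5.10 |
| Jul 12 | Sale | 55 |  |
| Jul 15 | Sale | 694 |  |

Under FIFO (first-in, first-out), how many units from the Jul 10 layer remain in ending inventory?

137

Jul 12, 55 sold [FIFO — oldest first]: 55 @ $6.50 = $357.50
Jul 15, 694 sold [FIFO — oldest first]: 97 @ $6.50 + 360 @ $3.20 + 50 @ $3.65 + 187 @ $5.10 = $2,918.70
Total COGS = $357.50 + $2,918.70 = $3,276.20
Ending inventory: 137 @ $5.10 = $698.70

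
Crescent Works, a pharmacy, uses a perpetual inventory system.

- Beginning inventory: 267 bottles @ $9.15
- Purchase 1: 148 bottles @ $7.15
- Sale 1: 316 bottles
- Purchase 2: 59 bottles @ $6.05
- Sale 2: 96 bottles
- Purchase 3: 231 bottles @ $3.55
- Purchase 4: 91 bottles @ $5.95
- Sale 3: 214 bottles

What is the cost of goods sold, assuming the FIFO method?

COGS = $4,397.80

Sale 1 (316) [FIFO — oldest first]: 267 @ $9.15 + 49 @ $7.15 = $2,793.40
Sale 2 (96) [FIFO — oldest first]: 96 @ $7.15 = $686.40
Sale 3 (214) [FIFO — oldest first]: 3 @ $7.15 + 59 @ $6.05 + 152 @ $3.55 = $918.00
Total COGS = $2,793.40 + $686.40 + $918.00 = $4,397.80
Ending inventory: 79 @ $3.55 + 91 @ $5.95 = $821.90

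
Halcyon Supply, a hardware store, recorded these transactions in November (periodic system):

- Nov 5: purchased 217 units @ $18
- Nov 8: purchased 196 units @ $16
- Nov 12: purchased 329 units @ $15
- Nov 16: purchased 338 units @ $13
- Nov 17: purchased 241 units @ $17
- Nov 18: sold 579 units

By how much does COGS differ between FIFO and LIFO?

$1,041

FIFO COGS: 217 @ $18 + 196 @ $16 + 166 @ $15 = $9,532
LIFO COGS: 241 @ $17 + 338 @ $13 = $8,491
Difference = |$9,532 − $8,491| = $1,041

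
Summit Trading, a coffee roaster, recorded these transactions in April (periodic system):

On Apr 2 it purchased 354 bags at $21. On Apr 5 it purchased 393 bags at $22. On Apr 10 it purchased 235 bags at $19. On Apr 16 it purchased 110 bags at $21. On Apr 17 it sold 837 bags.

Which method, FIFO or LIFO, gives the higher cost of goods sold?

FIFO

FIFO COGS: 354 @ $21 + 393 @ $22 + 90 @ $19 = $17,790
LIFO COGS: 110 @ $21 + 235 @ $19 + 393 @ $22 + 99 @ $21 = $17,500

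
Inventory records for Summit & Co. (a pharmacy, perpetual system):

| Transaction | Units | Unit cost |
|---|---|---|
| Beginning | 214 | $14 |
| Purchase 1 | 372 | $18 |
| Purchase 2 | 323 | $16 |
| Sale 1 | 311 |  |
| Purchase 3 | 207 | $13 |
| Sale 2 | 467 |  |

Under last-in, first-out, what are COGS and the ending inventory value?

COGS = $12,323; ending inventory = $5,228

Sale 1 (311) [LIFO — newest first]: 311 @ $16 = $4,976
Sale 2 (467) [LIFO — newest first]: 207 @ $13 + 12 @ $16 + 248 @ $18 = $7,347
Total COGS = $4,976 + $7,347 = $12,323
Ending inventory: 214 @ $14 + 124 @ $18 = $5,228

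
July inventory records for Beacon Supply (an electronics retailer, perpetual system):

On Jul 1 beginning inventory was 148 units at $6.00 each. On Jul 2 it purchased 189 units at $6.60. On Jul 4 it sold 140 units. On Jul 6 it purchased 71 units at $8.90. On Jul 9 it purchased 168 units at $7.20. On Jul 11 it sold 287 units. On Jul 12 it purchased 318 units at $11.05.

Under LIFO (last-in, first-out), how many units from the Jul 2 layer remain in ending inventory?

Jul 4, 140 sold [LIFO — newest first]: 140 @ $6.60 = $924.00
Jul 11, 287 sold [LIFO — newest first]: 168 @ $7.20 + 71 @ $8.90 + 48 @ $6.60 = $2,158.30
Total COGS = $924.00 + $2,158.30 = $3,082.30
Ending inventory: 148 @ $6.00 + 1 @ $6.60 + 318 @ $11.05 = $4,408.50

1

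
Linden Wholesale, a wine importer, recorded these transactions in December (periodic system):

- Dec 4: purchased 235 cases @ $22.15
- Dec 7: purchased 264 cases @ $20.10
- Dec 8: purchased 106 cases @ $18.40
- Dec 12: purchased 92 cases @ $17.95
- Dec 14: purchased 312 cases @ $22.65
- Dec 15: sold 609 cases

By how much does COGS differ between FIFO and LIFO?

$124.65

FIFO COGS: 235 @ $22.15 + 264 @ $20.10 + 106 @ $18.40 + 4 @ $17.95 = $12,533.85
LIFO COGS: 312 @ $22.65 + 92 @ $17.95 + 106 @ $18.40 + 99 @ $20.10 = $12,658.50
Difference = |$12,533.85 − $12,658.50| = $124.65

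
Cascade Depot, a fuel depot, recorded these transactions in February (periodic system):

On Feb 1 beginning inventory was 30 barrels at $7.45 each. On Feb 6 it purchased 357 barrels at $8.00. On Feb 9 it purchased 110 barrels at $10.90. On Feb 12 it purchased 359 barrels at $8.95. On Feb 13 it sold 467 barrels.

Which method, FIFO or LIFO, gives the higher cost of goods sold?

FIFO COGS: 30 @ $7.45 + 357 @ $8.00 + 80 @ $10.90 = $3,951.50
LIFO COGS: 359 @ $8.95 + 108 @ $10.90 = $4,390.25

LIFO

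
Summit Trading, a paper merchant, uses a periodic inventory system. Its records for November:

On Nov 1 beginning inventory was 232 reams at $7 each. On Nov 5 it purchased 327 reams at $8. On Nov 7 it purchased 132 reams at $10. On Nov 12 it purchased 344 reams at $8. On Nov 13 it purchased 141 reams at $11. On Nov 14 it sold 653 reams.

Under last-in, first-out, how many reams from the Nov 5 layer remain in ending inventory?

Nov 14, 653 sold [LIFO — newest first]: 141 @ $11 + 344 @ $8 + 132 @ $10 + 36 @ $8 = $5,911
Ending inventory: 232 @ $7 + 291 @ $8 = $3,952
Check: goods available $9,863 = COGS $5,911 + ending $3,952

291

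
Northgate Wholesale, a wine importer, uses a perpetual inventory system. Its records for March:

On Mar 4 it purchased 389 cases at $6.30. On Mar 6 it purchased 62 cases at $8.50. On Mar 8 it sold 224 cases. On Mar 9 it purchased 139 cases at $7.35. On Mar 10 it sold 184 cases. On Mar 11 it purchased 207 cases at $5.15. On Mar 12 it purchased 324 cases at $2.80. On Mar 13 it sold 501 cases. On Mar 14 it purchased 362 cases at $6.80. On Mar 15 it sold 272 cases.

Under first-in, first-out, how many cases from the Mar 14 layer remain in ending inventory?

302

Mar 8, 224 sold [FIFO — oldest first]: 224 @ $6.30 = $1,411.20
Mar 10, 184 sold [FIFO — oldest first]: 165 @ $6.30 + 19 @ $8.50 = $1,201.00
Mar 13, 501 sold [FIFO — oldest first]: 43 @ $8.50 + 139 @ $7.35 + 207 @ $5.15 + 112 @ $2.80 = $2,766.80
Mar 15, 272 sold [FIFO — oldest first]: 212 @ $2.80 + 60 @ $6.80 = $1,001.60
Total COGS = $1,411.20 + $1,201.00 + $2,766.80 + $1,001.60 = $6,380.60
Ending inventory: 302 @ $6.80 = $2,053.60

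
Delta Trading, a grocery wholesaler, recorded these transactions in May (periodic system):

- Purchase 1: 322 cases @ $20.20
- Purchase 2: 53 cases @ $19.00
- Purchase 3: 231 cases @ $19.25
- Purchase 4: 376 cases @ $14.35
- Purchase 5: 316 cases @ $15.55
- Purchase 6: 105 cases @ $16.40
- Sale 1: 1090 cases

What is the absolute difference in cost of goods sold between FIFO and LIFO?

FIFO COGS: 322 @ $20.20 + 53 @ $19.00 + 231 @ $19.25 + 376 @ $14.35 + 108 @ $15.55 = $19,033.15
LIFO COGS: 105 @ $16.40 + 316 @ $15.55 + 376 @ $14.35 + 231 @ $19.25 + 53 @ $19.00 + 9 @ $20.20 = $17,666.95
Difference = |$19,033.15 − $17,666.95| = $1,366.20

$1,366.20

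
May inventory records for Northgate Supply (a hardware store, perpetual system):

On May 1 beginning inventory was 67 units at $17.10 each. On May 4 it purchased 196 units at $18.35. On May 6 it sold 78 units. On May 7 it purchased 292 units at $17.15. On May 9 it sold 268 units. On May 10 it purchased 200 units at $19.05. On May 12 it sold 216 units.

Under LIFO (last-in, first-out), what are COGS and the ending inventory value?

COGS = $10,111.90; ending inventory = $3,448.20

May 6, 78 sold [LIFO — newest first]: 78 @ $18.35 = $1,431.30
May 9, 268 sold [LIFO — newest first]: 268 @ $17.15 = $4,596.20
May 12, 216 sold [LIFO — newest first]: 200 @ $19.05 + 16 @ $17.15 = $4,084.40
Total COGS = $1,431.30 + $4,596.20 + $4,084.40 = $10,111.90
Ending inventory: 67 @ $17.10 + 118 @ $18.35 + 8 @ $17.15 = $3,448.20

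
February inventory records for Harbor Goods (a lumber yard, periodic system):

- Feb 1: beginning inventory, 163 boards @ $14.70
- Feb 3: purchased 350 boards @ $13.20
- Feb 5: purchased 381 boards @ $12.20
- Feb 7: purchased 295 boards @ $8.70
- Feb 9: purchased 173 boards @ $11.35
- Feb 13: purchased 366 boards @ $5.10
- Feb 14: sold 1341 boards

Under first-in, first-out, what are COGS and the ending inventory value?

COGS = $15,956.00; ending inventory = $2,104.95

Feb 14, 1341 sold [FIFO — oldest first]: 163 @ $14.70 + 350 @ $13.20 + 381 @ $12.20 + 295 @ $8.70 + 152 @ $11.35 = $15,956.00
Ending inventory: 21 @ $11.35 + 366 @ $5.10 = $2,104.95
Check: goods available $18,060.95 = COGS $15,956.00 + ending $2,104.95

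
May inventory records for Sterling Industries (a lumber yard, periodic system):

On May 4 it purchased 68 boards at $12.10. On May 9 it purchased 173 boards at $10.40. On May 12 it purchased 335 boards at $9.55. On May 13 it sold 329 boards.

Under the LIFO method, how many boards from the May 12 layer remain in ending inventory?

6

May 13, 329 sold [LIFO — newest first]: 329 @ $9.55 = $3,141.95
Ending inventory: 68 @ $12.10 + 173 @ $10.40 + 6 @ $9.55 = $2,679.30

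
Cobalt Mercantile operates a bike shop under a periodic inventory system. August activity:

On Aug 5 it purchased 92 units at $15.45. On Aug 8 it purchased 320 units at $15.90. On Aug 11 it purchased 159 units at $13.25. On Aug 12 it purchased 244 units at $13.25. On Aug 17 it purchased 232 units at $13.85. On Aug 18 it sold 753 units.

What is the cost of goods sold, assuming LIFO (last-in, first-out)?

Aug 18, 753 sold [LIFO — newest first]: 232 @ $13.85 + 244 @ $13.25 + 159 @ $13.25 + 118 @ $15.90 = $10,429.15
Ending inventory: 92 @ $15.45 + 202 @ $15.90 = $4,633.20
Check: goods available $15,062.35 = COGS $10,429.15 + ending $4,633.20

COGS = $10,429.15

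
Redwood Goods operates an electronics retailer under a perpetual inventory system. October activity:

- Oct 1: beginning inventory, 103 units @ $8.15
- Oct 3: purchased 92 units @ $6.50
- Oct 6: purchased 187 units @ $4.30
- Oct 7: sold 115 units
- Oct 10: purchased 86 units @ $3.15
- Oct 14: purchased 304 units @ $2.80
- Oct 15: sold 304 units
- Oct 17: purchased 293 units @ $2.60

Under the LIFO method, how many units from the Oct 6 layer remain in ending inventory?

Oct 7, 115 sold [LIFO — newest first]: 115 @ $4.30 = $494.50
Oct 15, 304 sold [LIFO — newest first]: 304 @ $2.80 = $851.20
Total COGS = $494.50 + $851.20 = $1,345.70
Ending inventory: 103 @ $8.15 + 92 @ $6.50 + 72 @ $4.30 + 86 @ $3.15 + 293 @ $2.60 = $2,779.75
Check: goods available $4,125.45 = COGS $1,345.70 + ending $2,779.75

72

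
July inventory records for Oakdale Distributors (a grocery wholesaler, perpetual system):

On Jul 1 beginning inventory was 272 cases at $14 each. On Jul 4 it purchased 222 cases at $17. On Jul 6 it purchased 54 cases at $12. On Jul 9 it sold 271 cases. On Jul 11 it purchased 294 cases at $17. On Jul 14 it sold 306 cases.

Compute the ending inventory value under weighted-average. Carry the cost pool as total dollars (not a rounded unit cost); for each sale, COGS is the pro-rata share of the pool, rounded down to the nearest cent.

After Jul 1: 272 on hand, pool $3,808.00 (≈ $14.0000 each)
After Jul 4: 494 on hand, pool $7,582.00 (≈ $15.3482 each)
After Jul 6: 548 on hand, pool $8,230.00 (≈ $15.0182 each)
Jul 9, sell 271: 271/548 × $8,230.00 → $4,069.94
After Jul 11: 571 on hand, pool $9,158.06 (≈ $16.0386 each)
Jul 14, sell 306: 306/571 × $9,158.06 → $4,907.82
Total COGS = $4,069.94 + $4,907.82 = $8,977.76
Ending inventory (cost pool remaining) = $4,250.24

Ending inventory = $4,250.24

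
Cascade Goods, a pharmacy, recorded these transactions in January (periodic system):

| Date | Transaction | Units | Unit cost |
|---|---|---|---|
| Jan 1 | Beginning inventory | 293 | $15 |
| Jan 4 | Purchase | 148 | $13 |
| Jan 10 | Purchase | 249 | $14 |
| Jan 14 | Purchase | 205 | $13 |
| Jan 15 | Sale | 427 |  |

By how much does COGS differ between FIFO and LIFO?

FIFO COGS: 293 @ $15 + 134 @ $13 = $6,137
LIFO COGS: 205 @ $13 + 222 @ $14 = $5,773
Difference = |$6,137 − $5,773| = $364

$364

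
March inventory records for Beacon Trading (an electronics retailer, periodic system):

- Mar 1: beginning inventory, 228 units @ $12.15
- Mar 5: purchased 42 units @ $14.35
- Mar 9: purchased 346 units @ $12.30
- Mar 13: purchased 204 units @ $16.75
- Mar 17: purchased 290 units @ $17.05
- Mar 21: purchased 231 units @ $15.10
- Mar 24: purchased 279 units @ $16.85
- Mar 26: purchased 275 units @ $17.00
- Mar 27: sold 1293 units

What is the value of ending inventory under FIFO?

Mar 27, 1293 sold [FIFO — oldest first]: 228 @ $12.15 + 42 @ $14.35 + 346 @ $12.30 + 204 @ $16.75 + 290 @ $17.05 + 183 @ $15.10 = $18,753.50
Ending inventory: 48 @ $15.10 + 279 @ $16.85 + 275 @ $17.00 = $10,100.95

Ending inventory = $10,100.95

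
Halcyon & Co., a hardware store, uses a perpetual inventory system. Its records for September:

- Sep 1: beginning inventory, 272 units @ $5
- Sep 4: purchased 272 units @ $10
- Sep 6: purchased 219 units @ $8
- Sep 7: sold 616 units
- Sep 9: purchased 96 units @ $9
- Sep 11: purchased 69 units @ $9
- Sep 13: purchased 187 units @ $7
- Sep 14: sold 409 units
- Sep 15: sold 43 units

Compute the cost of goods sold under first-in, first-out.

COGS = $8,297

Sep 7, 616 sold [FIFO — oldest first]: 272 @ $5 + 272 @ $10 + 72 @ $8 = $4,656
Sep 14, 409 sold [FIFO — oldest first]: 147 @ $8 + 96 @ $9 + 69 @ $9 + 97 @ $7 = $3,340
Sep 15, 43 sold [FIFO — oldest first]: 43 @ $7 = $301
Total COGS = $4,656 + $3,340 + $301 = $8,297
Ending inventory: 47 @ $7 = $329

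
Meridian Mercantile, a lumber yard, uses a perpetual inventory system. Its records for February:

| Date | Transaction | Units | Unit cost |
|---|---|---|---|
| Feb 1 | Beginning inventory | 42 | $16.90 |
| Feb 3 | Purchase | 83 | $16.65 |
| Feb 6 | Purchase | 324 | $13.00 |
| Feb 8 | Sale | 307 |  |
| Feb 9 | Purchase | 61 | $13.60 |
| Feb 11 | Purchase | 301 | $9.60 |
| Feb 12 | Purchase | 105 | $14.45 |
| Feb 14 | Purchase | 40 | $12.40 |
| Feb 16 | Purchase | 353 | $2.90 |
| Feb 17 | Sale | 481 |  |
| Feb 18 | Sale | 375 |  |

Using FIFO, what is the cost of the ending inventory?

Ending inventory = $423.40

Feb 8, 307 sold [FIFO — oldest first]: 42 @ $16.90 + 83 @ $16.65 + 182 @ $13.00 = $4,457.75
Feb 17, 481 sold [FIFO — oldest first]: 142 @ $13.00 + 61 @ $13.60 + 278 @ $9.60 = $5,344.40
Feb 18, 375 sold [FIFO — oldest first]: 23 @ $9.60 + 105 @ $14.45 + 40 @ $12.40 + 207 @ $2.90 = $2,834.35
Total COGS = $4,457.75 + $5,344.40 + $2,834.35 = $12,636.50
Ending inventory: 146 @ $2.90 = $423.40
Check: goods available $13,059.90 = COGS $12,636.50 + ending $423.40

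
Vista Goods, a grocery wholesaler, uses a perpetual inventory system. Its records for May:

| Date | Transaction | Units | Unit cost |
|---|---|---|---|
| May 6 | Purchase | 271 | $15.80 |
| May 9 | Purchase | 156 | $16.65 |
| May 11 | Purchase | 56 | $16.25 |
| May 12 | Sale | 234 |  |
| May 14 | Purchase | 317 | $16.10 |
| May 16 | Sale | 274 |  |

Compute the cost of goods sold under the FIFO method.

May 12, 234 sold [FIFO — oldest first]: 234 @ $15.80 = $3,697.20
May 16, 274 sold [FIFO — oldest first]: 37 @ $15.80 + 156 @ $16.65 + 56 @ $16.25 + 25 @ $16.10 = $4,494.50
Total COGS = $3,697.20 + $4,494.50 = $8,191.70
Ending inventory: 292 @ $16.10 = $4,701.20
Check: goods available $12,892.90 = COGS $8,191.70 + ending $4,701.20

COGS = $8,191.70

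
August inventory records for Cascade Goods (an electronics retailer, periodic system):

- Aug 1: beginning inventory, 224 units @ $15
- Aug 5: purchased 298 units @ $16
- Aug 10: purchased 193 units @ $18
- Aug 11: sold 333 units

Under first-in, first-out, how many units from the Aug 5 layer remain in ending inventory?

189

Aug 11, 333 sold [FIFO — oldest first]: 224 @ $15 + 109 @ $16 = $5,104
Ending inventory: 189 @ $16 + 193 @ $18 = $6,498
Check: goods available $11,602 = COGS $5,104 + ending $6,498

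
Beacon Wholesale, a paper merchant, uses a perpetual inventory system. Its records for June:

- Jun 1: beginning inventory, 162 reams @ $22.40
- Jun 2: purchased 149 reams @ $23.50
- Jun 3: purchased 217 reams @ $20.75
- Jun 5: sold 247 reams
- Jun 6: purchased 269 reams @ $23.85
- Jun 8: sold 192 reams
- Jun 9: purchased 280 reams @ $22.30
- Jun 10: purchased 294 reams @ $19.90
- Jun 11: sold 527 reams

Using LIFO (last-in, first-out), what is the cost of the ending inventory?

Ending inventory = $9,309.85

Jun 5, 247 sold [LIFO — newest first]: 217 @ $20.75 + 30 @ $23.50 = $5,207.75
Jun 8, 192 sold [LIFO — newest first]: 192 @ $23.85 = $4,579.20
Jun 11, 527 sold [LIFO — newest first]: 294 @ $19.90 + 233 @ $22.30 = $11,046.50
Total COGS = $5,207.75 + $4,579.20 + $11,046.50 = $20,833.45
Ending inventory: 162 @ $22.40 + 119 @ $23.50 + 77 @ $23.85 + 47 @ $22.30 = $9,309.85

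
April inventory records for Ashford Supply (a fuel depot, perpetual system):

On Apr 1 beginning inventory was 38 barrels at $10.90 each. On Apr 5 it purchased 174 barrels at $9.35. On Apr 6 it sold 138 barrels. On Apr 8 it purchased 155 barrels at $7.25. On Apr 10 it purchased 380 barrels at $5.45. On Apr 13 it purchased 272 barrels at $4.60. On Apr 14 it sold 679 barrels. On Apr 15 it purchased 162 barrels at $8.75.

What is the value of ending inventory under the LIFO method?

Ending inventory = $3,096.30

Apr 6, 138 sold [LIFO — newest first]: 138 @ $9.35 = $1,290.30
Apr 14, 679 sold [LIFO — newest first]: 272 @ $4.60 + 380 @ $5.45 + 27 @ $7.25 = $3,517.95
Total COGS = $1,290.30 + $3,517.95 = $4,808.25
Ending inventory: 38 @ $10.90 + 36 @ $9.35 + 128 @ $7.25 + 162 @ $8.75 = $3,096.30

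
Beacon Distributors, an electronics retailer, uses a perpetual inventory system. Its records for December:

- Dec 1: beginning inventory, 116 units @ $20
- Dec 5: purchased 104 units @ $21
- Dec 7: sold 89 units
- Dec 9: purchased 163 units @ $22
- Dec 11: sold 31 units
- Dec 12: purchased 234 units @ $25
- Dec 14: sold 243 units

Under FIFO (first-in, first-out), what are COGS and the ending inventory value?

Dec 7, 89 sold [FIFO — oldest first]: 89 @ $20 = $1,780
Dec 11, 31 sold [FIFO — oldest first]: 27 @ $20 + 4 @ $21 = $624
Dec 14, 243 sold [FIFO — oldest first]: 100 @ $21 + 143 @ $22 = $5,246
Total COGS = $1,780 + $624 + $5,246 = $7,650
Ending inventory: 20 @ $22 + 234 @ $25 = $6,290

COGS = $7,650; ending inventory = $6,290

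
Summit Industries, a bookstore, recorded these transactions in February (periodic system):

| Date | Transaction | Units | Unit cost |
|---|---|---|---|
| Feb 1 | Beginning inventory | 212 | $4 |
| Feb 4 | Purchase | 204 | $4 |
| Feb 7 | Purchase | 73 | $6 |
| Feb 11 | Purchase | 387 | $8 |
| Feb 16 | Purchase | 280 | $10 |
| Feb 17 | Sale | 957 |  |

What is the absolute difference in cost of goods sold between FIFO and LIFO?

$1,194

FIFO COGS: 212 @ $4 + 204 @ $4 + 73 @ $6 + 387 @ $8 + 81 @ $10 = $6,008
LIFO COGS: 280 @ $10 + 387 @ $8 + 73 @ $6 + 204 @ $4 + 13 @ $4 = $7,202
Difference = |$6,008 − $7,202| = $1,194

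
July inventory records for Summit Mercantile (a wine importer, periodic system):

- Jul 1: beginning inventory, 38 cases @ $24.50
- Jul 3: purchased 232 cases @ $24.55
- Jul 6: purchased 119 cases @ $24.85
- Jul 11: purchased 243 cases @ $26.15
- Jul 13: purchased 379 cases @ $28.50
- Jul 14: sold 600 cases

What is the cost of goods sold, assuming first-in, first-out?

COGS = $15,101.40

Jul 14, 600 sold [FIFO — oldest first]: 38 @ $24.50 + 232 @ $24.55 + 119 @ $24.85 + 211 @ $26.15 = $15,101.40
Ending inventory: 32 @ $26.15 + 379 @ $28.50 = $11,638.30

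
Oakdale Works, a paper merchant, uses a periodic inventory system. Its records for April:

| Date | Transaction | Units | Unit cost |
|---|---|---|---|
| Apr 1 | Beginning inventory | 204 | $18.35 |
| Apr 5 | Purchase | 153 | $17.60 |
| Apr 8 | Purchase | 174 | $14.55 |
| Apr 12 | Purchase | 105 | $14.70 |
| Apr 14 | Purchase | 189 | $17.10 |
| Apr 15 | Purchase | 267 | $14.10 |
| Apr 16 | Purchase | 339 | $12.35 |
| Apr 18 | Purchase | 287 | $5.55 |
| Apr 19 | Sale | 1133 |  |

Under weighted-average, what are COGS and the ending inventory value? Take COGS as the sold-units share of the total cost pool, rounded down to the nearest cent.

Apr 19, sell 1133: 1133/1718 × $23,287.50 → $15,357.82
Ending inventory (cost pool remaining) = $7,929.68

COGS = $15,357.82; ending inventory = $7,929.68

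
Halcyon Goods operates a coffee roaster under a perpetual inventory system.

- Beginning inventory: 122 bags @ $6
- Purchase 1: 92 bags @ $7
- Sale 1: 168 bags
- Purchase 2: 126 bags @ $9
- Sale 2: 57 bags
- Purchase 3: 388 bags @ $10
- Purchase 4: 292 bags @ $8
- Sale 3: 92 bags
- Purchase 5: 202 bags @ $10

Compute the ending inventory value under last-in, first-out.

Sale 1 (168) [LIFO — newest first]: 92 @ $7 + 76 @ $6 = $1,100
Sale 2 (57) [LIFO — newest first]: 57 @ $9 = $513
Sale 3 (92) [LIFO — newest first]: 92 @ $8 = $736
Total COGS = $1,100 + $513 + $736 = $2,349
Ending inventory: 46 @ $6 + 69 @ $9 + 388 @ $10 + 200 @ $8 + 202 @ $10 = $8,397

Ending inventory = $8,397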